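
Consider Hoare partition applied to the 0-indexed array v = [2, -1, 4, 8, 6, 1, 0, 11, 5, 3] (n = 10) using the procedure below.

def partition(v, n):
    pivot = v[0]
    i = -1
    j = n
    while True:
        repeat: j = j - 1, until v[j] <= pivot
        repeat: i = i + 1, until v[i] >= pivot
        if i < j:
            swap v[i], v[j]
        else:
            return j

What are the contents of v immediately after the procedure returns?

pivot=2
j stops at 6 (0), i stops at 0 (2); swap ⇒ [0, -1, 4, 8, 6, 1, 2, 11, 5, 3]
j stops at 5 (1), i stops at 2 (4); swap ⇒ [0, -1, 1, 8, 6, 4, 2, 11, 5, 3]
j stops at 2, i stops at 3; i≥j ⇒ return 2. v=[0, -1, 1, 8, 6, 4, 2, 11, 5, 3]

[0, -1, 1, 8, 6, 4, 2, 11, 5, 3]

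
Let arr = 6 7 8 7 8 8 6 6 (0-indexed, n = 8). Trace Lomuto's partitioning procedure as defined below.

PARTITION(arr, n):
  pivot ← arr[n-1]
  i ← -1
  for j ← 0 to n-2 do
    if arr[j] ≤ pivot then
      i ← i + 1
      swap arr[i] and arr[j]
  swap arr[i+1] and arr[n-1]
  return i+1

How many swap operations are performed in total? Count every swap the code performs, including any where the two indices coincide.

pivot = arr[7] = 6; i = -1
j=0: arr[0]=6 ≤ 6 → i=0, swap arr[0],arr[0] (no change) → 6 7 8 7 8 8 6 6
j=1: arr[1]=7 > 6 → no swap
j=2: arr[2]=8 > 6 → no swap
j=3: arr[3]=7 > 6 → no swap
j=4: arr[4]=8 > 6 → no swap
j=5: arr[5]=8 > 6 → no swap
j=6: arr[6]=6 ≤ 6 → i=1, swap arr[1],arr[6] → 6 6 8 7 8 8 7 6
final swap arr[2],arr[7] → 6 6 6 7 8 8 7 8; return 2

3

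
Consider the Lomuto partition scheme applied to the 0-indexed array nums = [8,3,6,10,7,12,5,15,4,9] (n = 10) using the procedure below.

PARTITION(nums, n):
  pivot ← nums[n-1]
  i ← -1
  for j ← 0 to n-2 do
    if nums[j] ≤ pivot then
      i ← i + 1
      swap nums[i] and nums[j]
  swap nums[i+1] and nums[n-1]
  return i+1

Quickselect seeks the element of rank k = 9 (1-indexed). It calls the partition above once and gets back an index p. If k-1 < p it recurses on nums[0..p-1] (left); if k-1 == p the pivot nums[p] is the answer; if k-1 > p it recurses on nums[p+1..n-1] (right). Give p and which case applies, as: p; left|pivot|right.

pivot=9, i=-1
j=0: 8≤9, i=0, swap(0,0) ⇒ [8,3,6,10,7,12,5,15,4,9]
j=1: 3≤9, i=1, swap(1,1) ⇒ [8,3,6,10,7,12,5,15,4,9]
j=2: 6≤9, i=2, swap(2,2) ⇒ [8,3,6,10,7,12,5,15,4,9]
j=3: 10>9, skip
j=4: 7≤9, i=3, swap(3,4) ⇒ [8,3,6,7,10,12,5,15,4,9]
j=5: 12>9, skip
j=6: 5≤9, i=4, swap(4,6) ⇒ [8,3,6,7,5,12,10,15,4,9]
j=7: 15>9, skip
j=8: 4≤9, i=5, swap(5,8) ⇒ [8,3,6,7,5,4,10,15,12,9]
swap(6,9) ⇒ [8,3,6,7,5,4,9,15,12,10]; return 6
p = 6; k-1 = 8 > 6 ⇒ right

6; right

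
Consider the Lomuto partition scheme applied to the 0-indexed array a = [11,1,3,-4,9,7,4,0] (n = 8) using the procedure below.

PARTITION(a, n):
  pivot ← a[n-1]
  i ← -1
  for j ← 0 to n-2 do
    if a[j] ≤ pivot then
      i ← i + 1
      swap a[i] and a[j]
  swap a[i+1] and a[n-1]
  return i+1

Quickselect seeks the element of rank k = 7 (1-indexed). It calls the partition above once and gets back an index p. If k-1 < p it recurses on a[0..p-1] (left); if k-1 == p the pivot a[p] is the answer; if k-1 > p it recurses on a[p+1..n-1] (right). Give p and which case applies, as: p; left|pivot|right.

pivot = a[7] = 0; i = -1
j=0: a[0]=11 > 0 → no swap
j=1: a[1]=1 > 0 → no swap
j=2: a[2]=3 > 0 → no swap
j=3: a[3]=-4 ≤ 0 → i=0, swap a[0],a[3] → [-4,1,3,11,9,7,4,0]
j=4: a[4]=9 > 0 → no swap
j=5: a[5]=7 > 0 → no swap
j=6: a[6]=4 > 0 → no swap
final swap a[1],a[7] → [-4,0,3,11,9,7,4,1]; return 1
p = 1; k-1 = 6 > 1 ⇒ right

1; right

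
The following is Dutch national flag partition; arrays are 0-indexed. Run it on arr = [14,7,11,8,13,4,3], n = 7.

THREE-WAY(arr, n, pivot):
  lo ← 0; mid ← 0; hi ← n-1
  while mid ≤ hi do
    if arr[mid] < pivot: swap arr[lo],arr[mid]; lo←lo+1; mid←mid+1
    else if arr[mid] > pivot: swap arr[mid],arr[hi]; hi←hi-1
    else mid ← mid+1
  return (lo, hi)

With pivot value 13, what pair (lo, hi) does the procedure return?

lo=0 mid=0 hi=6
14>13: swap(0,6), hi=5 ⇒ [3,7,11,8,13,4,14]
3<13: swap(0,0), lo=1 mid=1 ⇒ [3,7,11,8,13,4,14]
7<13: swap(1,1), lo=2 mid=2 ⇒ [3,7,11,8,13,4,14]
11<13: swap(2,2), lo=3 mid=3 ⇒ [3,7,11,8,13,4,14]
8<13: swap(3,3), lo=4 mid=4 ⇒ [3,7,11,8,13,4,14]
13=13: mid=5
4<13: swap(4,5), lo=5 mid=6 ⇒ [3,7,11,8,4,13,14]
done. lo=5 hi=5; arr=[3,7,11,8,4,13,14]

(5, 5)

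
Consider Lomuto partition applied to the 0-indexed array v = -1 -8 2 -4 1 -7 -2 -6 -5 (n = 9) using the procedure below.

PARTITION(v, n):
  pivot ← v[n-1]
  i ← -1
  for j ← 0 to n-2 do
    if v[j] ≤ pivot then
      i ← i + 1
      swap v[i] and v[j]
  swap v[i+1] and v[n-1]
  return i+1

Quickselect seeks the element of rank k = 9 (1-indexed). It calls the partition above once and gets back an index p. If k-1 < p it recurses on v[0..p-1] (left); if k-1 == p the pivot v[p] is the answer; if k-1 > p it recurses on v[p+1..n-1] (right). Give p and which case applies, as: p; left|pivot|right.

3; right

pivot = v[8] = -5; i = -1
j=0: v[0]=-1 > -5 → no swap
j=1: v[1]=-8 ≤ -5 → i=0, swap v[0],v[1] → -8 -1 2 -4 1 -7 -2 -6 -5
j=2: v[2]=2 > -5 → no swap
j=3: v[3]=-4 > -5 → no swap
j=4: v[4]=1 > -5 → no swap
j=5: v[5]=-7 ≤ -5 → i=1, swap v[1],v[5] → -8 -7 2 -4 1 -1 -2 -6 -5
j=6: v[6]=-2 > -5 → no swap
j=7: v[7]=-6 ≤ -5 → i=2, swap v[2],v[7] → -8 -7 -6 -4 1 -1 -2 2 -5
final swap v[3],v[8] → -8 -7 -6 -5 1 -1 -2 2 -4; return 3
p = 3; k-1 = 8 > 3 ⇒ right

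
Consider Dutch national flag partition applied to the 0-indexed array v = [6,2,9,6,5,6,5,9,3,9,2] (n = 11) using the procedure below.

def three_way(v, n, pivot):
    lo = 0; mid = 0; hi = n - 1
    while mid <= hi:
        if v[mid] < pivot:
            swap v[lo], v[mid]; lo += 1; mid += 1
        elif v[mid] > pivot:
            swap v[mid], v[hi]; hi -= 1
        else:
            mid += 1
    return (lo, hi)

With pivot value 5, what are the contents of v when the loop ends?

lo=0 mid=0 hi=10
6>5: swap(0,10), hi=9 ⇒ [2,2,9,6,5,6,5,9,3,9,6]
2<5: swap(0,0), lo=1 mid=1 ⇒ [2,2,9,6,5,6,5,9,3,9,6]
2<5: swap(1,1), lo=2 mid=2 ⇒ [2,2,9,6,5,6,5,9,3,9,6]
9>5: swap(2,9), hi=8 ⇒ [2,2,9,6,5,6,5,9,3,9,6]
9>5: swap(2,8), hi=7 ⇒ [2,2,3,6,5,6,5,9,9,9,6]
3<5: swap(2,2), lo=3 mid=3 ⇒ [2,2,3,6,5,6,5,9,9,9,6]
6>5: swap(3,7), hi=6 ⇒ [2,2,3,9,5,6,5,6,9,9,6]
9>5: swap(3,6), hi=5 ⇒ [2,2,3,5,5,6,9,6,9,9,6]
5=5: mid=4
5=5: mid=5
6>5: swap(5,5), hi=4 ⇒ [2,2,3,5,5,6,9,6,9,9,6]
done. lo=3 hi=4; v=[2,2,3,5,5,6,9,6,9,9,6]

[2,2,3,5,5,6,9,6,9,9,6]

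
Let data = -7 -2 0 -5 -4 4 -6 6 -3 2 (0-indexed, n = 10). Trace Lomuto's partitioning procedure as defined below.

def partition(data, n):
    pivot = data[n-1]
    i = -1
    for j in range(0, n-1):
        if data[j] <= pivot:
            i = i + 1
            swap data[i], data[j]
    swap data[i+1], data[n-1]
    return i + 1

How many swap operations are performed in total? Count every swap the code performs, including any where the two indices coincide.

pivot=2, i=-1
j=0: -7≤2, i=0, swap(0,0) ⇒ -7 -2 0 -5 -4 4 -6 6 -3 2
j=1: -2≤2, i=1, swap(1,1) ⇒ -7 -2 0 -5 -4 4 -6 6 -3 2
j=2: 0≤2, i=2, swap(2,2) ⇒ -7 -2 0 -5 -4 4 -6 6 -3 2
j=3: -5≤2, i=3, swap(3,3) ⇒ -7 -2 0 -5 -4 4 -6 6 -3 2
j=4: -4≤2, i=4, swap(4,4) ⇒ -7 -2 0 -5 -4 4 -6 6 -3 2
j=5: 4>2, skip
j=6: -6≤2, i=5, swap(5,6) ⇒ -7 -2 0 -5 -4 -6 4 6 -3 2
j=7: 6>2, skip
j=8: -3≤2, i=6, swap(6,8) ⇒ -7 -2 0 -5 -4 -6 -3 6 4 2
swap(7,9) ⇒ -7 -2 0 -5 -4 -6 -3 2 4 6; return 7

8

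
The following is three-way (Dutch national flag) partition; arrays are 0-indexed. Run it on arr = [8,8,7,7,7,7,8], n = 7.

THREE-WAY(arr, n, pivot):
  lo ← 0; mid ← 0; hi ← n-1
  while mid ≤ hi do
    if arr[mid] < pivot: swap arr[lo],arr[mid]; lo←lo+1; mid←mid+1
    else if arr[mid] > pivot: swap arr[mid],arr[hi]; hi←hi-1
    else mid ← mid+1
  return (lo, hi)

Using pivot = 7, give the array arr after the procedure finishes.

lo=0 mid=0 hi=6
8>7: swap(0,6), hi=5 ⇒ [8,8,7,7,7,7,8]
8>7: swap(0,5), hi=4 ⇒ [7,8,7,7,7,8,8]
7=7: mid=1
8>7: swap(1,4), hi=3 ⇒ [7,7,7,7,8,8,8]
7=7: mid=2
7=7: mid=3
7=7: mid=4
done. lo=0 hi=3; arr=[7,7,7,7,8,8,8]

[7,7,7,7,8,8,8]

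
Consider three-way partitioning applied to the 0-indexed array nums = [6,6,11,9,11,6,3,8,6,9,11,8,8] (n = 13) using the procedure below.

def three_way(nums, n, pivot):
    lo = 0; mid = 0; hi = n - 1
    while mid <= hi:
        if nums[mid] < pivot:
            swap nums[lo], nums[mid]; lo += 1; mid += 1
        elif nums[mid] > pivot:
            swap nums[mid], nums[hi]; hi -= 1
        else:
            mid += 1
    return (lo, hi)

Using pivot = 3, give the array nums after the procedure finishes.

[3,11,9,11,6,6,8,6,9,11,8,8,6]

lo=0 mid=0 hi=12
6>3: swap(0,12), hi=11 ⇒ [8,6,11,9,11,6,3,8,6,9,11,8,6]
8>3: swap(0,11), hi=10 ⇒ [8,6,11,9,11,6,3,8,6,9,11,8,6]
8>3: swap(0,10), hi=9 ⇒ [11,6,11,9,11,6,3,8,6,9,8,8,6]
11>3: swap(0,9), hi=8 ⇒ [9,6,11,9,11,6,3,8,6,11,8,8,6]
9>3: swap(0,8), hi=7 ⇒ [6,6,11,9,11,6,3,8,9,11,8,8,6]
6>3: swap(0,7), hi=6 ⇒ [8,6,11,9,11,6,3,6,9,11,8,8,6]
8>3: swap(0,6), hi=5 ⇒ [3,6,11,9,11,6,8,6,9,11,8,8,6]
3=3: mid=1
6>3: swap(1,5), hi=4 ⇒ [3,6,11,9,11,6,8,6,9,11,8,8,6]
6>3: swap(1,4), hi=3 ⇒ [3,11,11,9,6,6,8,6,9,11,8,8,6]
11>3: swap(1,3), hi=2 ⇒ [3,9,11,11,6,6,8,6,9,11,8,8,6]
9>3: swap(1,2), hi=1 ⇒ [3,11,9,11,6,6,8,6,9,11,8,8,6]
11>3: swap(1,1), hi=0 ⇒ [3,11,9,11,6,6,8,6,9,11,8,8,6]
done. lo=0 hi=0; nums=[3,11,9,11,6,6,8,6,9,11,8,8,6]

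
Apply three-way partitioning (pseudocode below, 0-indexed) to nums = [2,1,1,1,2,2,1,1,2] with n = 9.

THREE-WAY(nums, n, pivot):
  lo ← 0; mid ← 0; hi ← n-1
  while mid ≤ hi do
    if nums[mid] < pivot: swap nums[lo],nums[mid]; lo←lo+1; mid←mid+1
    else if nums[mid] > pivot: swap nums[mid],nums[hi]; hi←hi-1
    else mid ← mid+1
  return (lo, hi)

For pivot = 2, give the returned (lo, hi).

(5, 8)

lo=0 mid=0 hi=8
2=2: mid=1
1<2: swap(0,1), lo=1 mid=2 ⇒ [1,2,1,1,2,2,1,1,2]
1<2: swap(1,2), lo=2 mid=3 ⇒ [1,1,2,1,2,2,1,1,2]
1<2: swap(2,3), lo=3 mid=4 ⇒ [1,1,1,2,2,2,1,1,2]
2=2: mid=5
2=2: mid=6
1<2: swap(3,6), lo=4 mid=7 ⇒ [1,1,1,1,2,2,2,1,2]
1<2: swap(4,7), lo=5 mid=8 ⇒ [1,1,1,1,1,2,2,2,2]
2=2: mid=9
done. lo=5 hi=8; nums=[1,1,1,1,1,2,2,2,2]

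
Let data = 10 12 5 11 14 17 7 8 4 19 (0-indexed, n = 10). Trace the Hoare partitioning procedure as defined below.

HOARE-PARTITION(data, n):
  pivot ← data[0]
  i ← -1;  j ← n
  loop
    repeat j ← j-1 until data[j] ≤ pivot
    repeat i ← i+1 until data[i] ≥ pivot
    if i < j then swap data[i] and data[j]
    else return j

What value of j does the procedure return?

pivot = data[0] = 10; i = -1, j = 10
j→8 (data[8]=4≤10), i→0 (data[0]=10≥10); i<j, swap → 4 12 5 11 14 17 7 8 10 19
j→7 (data[7]=8≤10), i→1 (data[1]=12≥10); i<j, swap → 4 8 5 11 14 17 7 12 10 19
j→6 (data[6]=7≤10), i→3 (data[3]=11≥10); i<j, swap → 4 8 5 7 14 17 11 12 10 19
j→3, i→4; i≥j, return j=3. data = 4 8 5 7 14 17 11 12 10 19

3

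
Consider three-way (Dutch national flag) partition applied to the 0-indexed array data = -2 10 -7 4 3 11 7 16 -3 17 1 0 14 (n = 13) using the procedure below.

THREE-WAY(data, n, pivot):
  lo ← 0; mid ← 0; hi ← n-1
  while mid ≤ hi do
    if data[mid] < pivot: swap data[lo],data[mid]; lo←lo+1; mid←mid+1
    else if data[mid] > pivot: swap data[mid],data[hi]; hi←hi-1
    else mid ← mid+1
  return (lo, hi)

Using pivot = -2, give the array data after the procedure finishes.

-3 -7 -2 3 11 7 16 4 17 1 0 14 10

lo=0 mid=0 hi=12
-2=-2: mid=1
10>-2: swap(1,12), hi=11 ⇒ -2 14 -7 4 3 11 7 16 -3 17 1 0 10
14>-2: swap(1,11), hi=10 ⇒ -2 0 -7 4 3 11 7 16 -3 17 1 14 10
0>-2: swap(1,10), hi=9 ⇒ -2 1 -7 4 3 11 7 16 -3 17 0 14 10
1>-2: swap(1,9), hi=8 ⇒ -2 17 -7 4 3 11 7 16 -3 1 0 14 10
17>-2: swap(1,8), hi=7 ⇒ -2 -3 -7 4 3 11 7 16 17 1 0 14 10
-3<-2: swap(0,1), lo=1 mid=2 ⇒ -3 -2 -7 4 3 11 7 16 17 1 0 14 10
-7<-2: swap(1,2), lo=2 mid=3 ⇒ -3 -7 -2 4 3 11 7 16 17 1 0 14 10
4>-2: swap(3,7), hi=6 ⇒ -3 -7 -2 16 3 11 7 4 17 1 0 14 10
16>-2: swap(3,6), hi=5 ⇒ -3 -7 -2 7 3 11 16 4 17 1 0 14 10
7>-2: swap(3,5), hi=4 ⇒ -3 -7 -2 11 3 7 16 4 17 1 0 14 10
11>-2: swap(3,4), hi=3 ⇒ -3 -7 -2 3 11 7 16 4 17 1 0 14 10
3>-2: swap(3,3), hi=2 ⇒ -3 -7 -2 3 11 7 16 4 17 1 0 14 10
done. lo=2 hi=2; data=-3 -7 -2 3 11 7 16 4 17 1 0 14 10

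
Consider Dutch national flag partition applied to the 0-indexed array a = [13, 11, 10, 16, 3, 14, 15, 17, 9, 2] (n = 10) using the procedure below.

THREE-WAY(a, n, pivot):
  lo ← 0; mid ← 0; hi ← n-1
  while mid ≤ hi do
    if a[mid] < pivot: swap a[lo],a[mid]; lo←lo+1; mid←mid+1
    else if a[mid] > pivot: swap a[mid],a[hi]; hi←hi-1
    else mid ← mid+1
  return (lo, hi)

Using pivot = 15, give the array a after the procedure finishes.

[13, 11, 10, 2, 3, 14, 9, 15, 17, 16]

lo=0 mid=0 hi=9
13<15: swap(0,0), lo=1 mid=1 ⇒ [13, 11, 10, 16, 3, 14, 15, 17, 9, 2]
11<15: swap(1,1), lo=2 mid=2 ⇒ [13, 11, 10, 16, 3, 14, 15, 17, 9, 2]
10<15: swap(2,2), lo=3 mid=3 ⇒ [13, 11, 10, 16, 3, 14, 15, 17, 9, 2]
16>15: swap(3,9), hi=8 ⇒ [13, 11, 10, 2, 3, 14, 15, 17, 9, 16]
2<15: swap(3,3), lo=4 mid=4 ⇒ [13, 11, 10, 2, 3, 14, 15, 17, 9, 16]
3<15: swap(4,4), lo=5 mid=5 ⇒ [13, 11, 10, 2, 3, 14, 15, 17, 9, 16]
14<15: swap(5,5), lo=6 mid=6 ⇒ [13, 11, 10, 2, 3, 14, 15, 17, 9, 16]
15=15: mid=7
17>15: swap(7,8), hi=7 ⇒ [13, 11, 10, 2, 3, 14, 15, 9, 17, 16]
9<15: swap(6,7), lo=7 mid=8 ⇒ [13, 11, 10, 2, 3, 14, 9, 15, 17, 16]
done. lo=7 hi=7; a=[13, 11, 10, 2, 3, 14, 9, 15, 17, 16]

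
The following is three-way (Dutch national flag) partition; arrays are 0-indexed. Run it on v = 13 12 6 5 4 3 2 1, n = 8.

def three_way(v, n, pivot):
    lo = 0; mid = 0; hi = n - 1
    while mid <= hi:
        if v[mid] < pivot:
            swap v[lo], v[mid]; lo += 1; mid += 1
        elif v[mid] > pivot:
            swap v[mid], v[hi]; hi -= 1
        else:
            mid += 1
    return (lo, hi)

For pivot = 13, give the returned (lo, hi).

(7, 7)

lo=0 mid=0 hi=7
13=13: mid=1
12<13: swap(0,1), lo=1 mid=2 ⇒ 12 13 6 5 4 3 2 1
6<13: swap(1,2), lo=2 mid=3 ⇒ 12 6 13 5 4 3 2 1
5<13: swap(2,3), lo=3 mid=4 ⇒ 12 6 5 13 4 3 2 1
4<13: swap(3,4), lo=4 mid=5 ⇒ 12 6 5 4 13 3 2 1
3<13: swap(4,5), lo=5 mid=6 ⇒ 12 6 5 4 3 13 2 1
2<13: swap(5,6), lo=6 mid=7 ⇒ 12 6 5 4 3 2 13 1
1<13: swap(6,7), lo=7 mid=8 ⇒ 12 6 5 4 3 2 1 13
done. lo=7 hi=7; v=12 6 5 4 3 2 1 13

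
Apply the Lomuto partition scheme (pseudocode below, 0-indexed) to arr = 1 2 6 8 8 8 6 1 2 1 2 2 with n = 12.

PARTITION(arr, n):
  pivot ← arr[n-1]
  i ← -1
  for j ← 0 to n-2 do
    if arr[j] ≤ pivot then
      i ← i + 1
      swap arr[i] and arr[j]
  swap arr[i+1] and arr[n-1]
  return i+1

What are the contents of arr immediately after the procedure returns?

pivot=2, i=-1
j=0: 1≤2, i=0, swap(0,0) ⇒ 1 2 6 8 8 8 6 1 2 1 2 2
j=1: 2≤2, i=1, swap(1,1) ⇒ 1 2 6 8 8 8 6 1 2 1 2 2
j=2: 6>2, skip
j=3: 8>2, skip
j=4: 8>2, skip
j=5: 8>2, skip
j=6: 6>2, skip
j=7: 1≤2, i=2, swap(2,7) ⇒ 1 2 1 8 8 8 6 6 2 1 2 2
j=8: 2≤2, i=3, swap(3,8) ⇒ 1 2 1 2 8 8 6 6 8 1 2 2
j=9: 1≤2, i=4, swap(4,9) ⇒ 1 2 1 2 1 8 6 6 8 8 2 2
j=10: 2≤2, i=5, swap(5,10) ⇒ 1 2 1 2 1 2 6 6 8 8 8 2
swap(6,11) ⇒ 1 2 1 2 1 2 2 6 8 8 8 6; return 6

1 2 1 2 1 2 2 6 8 8 8 6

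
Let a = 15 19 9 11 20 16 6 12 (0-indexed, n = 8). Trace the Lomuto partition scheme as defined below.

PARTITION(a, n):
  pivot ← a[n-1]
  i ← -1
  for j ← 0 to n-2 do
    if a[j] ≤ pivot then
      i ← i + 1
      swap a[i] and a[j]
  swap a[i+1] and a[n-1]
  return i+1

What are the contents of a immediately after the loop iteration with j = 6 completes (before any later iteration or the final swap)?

9 11 6 19 20 16 15 12

pivot = a[7] = 12; i = -1
j=0: a[0]=15 > 12 → no swap
j=1: a[1]=19 > 12 → no swap
j=2: a[2]=9 ≤ 12 → i=0, swap a[0],a[2] → 9 19 15 11 20 16 6 12
j=3: a[3]=11 ≤ 12 → i=1, swap a[1],a[3] → 9 11 15 19 20 16 6 12
j=4: a[4]=20 > 12 → no swap
j=5: a[5]=16 > 12 → no swap
j=6: a[6]=6 ≤ 12 → i=2, swap a[2],a[6] → 9 11 6 19 20 16 15 12
(after j=6) a = 9 11 6 19 20 16 15 12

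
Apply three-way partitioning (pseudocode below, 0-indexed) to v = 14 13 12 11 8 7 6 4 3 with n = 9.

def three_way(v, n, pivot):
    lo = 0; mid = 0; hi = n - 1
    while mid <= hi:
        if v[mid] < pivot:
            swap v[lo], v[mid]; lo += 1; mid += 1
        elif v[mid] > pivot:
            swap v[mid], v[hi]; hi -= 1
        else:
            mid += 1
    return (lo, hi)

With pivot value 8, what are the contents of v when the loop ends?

pivot = 8; lo=0, mid=0, hi=8
v[mid]=14>8: swap v[0],v[8]; hi=7 → 3 13 12 11 8 7 6 4 14
v[mid]=3<8: swap v[0],v[0]; lo=1,mid=1 → 3 13 12 11 8 7 6 4 14
v[mid]=13>8: swap v[1],v[7]; hi=6 → 3 4 12 11 8 7 6 13 14
v[mid]=4<8: swap v[1],v[1]; lo=2,mid=2 → 3 4 12 11 8 7 6 13 14
v[mid]=12>8: swap v[2],v[6]; hi=5 → 3 4 6 11 8 7 12 13 14
v[mid]=6<8: swap v[2],v[2]; lo=3,mid=3 → 3 4 6 11 8 7 12 13 14
v[mid]=11>8: swap v[3],v[5]; hi=4 → 3 4 6 7 8 11 12 13 14
v[mid]=7<8: swap v[3],v[3]; lo=4,mid=4 → 3 4 6 7 8 11 12 13 14
v[mid]=8=8: mid=5
end: lo=4, hi=4; v = 3 4 6 7 8 11 12 13 14

3 4 6 7 8 11 12 13 14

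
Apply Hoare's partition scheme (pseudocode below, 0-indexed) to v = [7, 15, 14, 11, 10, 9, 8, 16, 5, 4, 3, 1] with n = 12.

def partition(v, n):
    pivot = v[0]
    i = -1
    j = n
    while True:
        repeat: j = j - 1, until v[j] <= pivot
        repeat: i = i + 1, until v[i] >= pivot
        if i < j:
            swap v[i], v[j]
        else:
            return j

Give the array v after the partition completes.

pivot = v[0] = 7; i = -1, j = 12
j→11 (v[11]=1≤7), i→0 (v[0]=7≥7); i<j, swap → [1, 15, 14, 11, 10, 9, 8, 16, 5, 4, 3, 7]
j→10 (v[10]=3≤7), i→1 (v[1]=15≥7); i<j, swap → [1, 3, 14, 11, 10, 9, 8, 16, 5, 4, 15, 7]
j→9 (v[9]=4≤7), i→2 (v[2]=14≥7); i<j, swap → [1, 3, 4, 11, 10, 9, 8, 16, 5, 14, 15, 7]
j→8 (v[8]=5≤7), i→3 (v[3]=11≥7); i<j, swap → [1, 3, 4, 5, 10, 9, 8, 16, 11, 14, 15, 7]
j→3, i→4; i≥j, return j=3. v = [1, 3, 4, 5, 10, 9, 8, 16, 11, 14, 15, 7]

[1, 3, 4, 5, 10, 9, 8, 16, 11, 14, 15, 7]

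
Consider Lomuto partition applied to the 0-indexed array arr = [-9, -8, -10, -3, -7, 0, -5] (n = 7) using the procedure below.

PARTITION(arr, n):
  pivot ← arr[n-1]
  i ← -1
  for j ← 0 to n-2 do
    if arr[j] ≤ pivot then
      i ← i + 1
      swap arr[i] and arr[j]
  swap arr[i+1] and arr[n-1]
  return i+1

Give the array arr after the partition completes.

[-9, -8, -10, -7, -5, 0, -3]

pivot = arr[6] = -5; i = -1
j=0: arr[0]=-9 ≤ -5 → i=0, swap arr[0],arr[0] (no change) → [-9, -8, -10, -3, -7, 0, -5]
j=1: arr[1]=-8 ≤ -5 → i=1, swap arr[1],arr[1] (no change) → [-9, -8, -10, -3, -7, 0, -5]
j=2: arr[2]=-10 ≤ -5 → i=2, swap arr[2],arr[2] (no change) → [-9, -8, -10, -3, -7, 0, -5]
j=3: arr[3]=-3 > -5 → no swap
j=4: arr[4]=-7 ≤ -5 → i=3, swap arr[3],arr[4] → [-9, -8, -10, -7, -3, 0, -5]
j=5: arr[5]=0 > -5 → no swap
final swap arr[4],arr[6] → [-9, -8, -10, -7, -5, 0, -3]; return 4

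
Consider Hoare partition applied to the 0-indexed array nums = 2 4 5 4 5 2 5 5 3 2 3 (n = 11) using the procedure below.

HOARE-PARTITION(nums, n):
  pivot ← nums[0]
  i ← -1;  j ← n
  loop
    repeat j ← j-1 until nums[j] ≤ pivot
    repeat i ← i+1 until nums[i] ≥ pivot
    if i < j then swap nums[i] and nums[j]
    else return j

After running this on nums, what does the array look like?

pivot = nums[0] = 2; i = -1, j = 11
j→9 (nums[9]=2≤2), i→0 (nums[0]=2≥2); i<j, swap → 2 4 5 4 5 2 5 5 3 2 3
j→5 (nums[5]=2≤2), i→1 (nums[1]=4≥2); i<j, swap → 2 2 5 4 5 4 5 5 3 2 3
j→1, i→2; i≥j, return j=1. nums = 2 2 5 4 5 4 5 5 3 2 3

2 2 5 4 5 4 5 5 3 2 3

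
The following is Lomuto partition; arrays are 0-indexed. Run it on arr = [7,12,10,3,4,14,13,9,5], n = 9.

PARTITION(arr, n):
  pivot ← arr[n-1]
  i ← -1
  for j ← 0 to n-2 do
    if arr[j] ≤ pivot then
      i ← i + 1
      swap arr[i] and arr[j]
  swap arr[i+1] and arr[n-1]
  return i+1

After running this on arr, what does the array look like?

[3,4,5,7,12,14,13,9,10]

pivot=5, i=-1
j=0: 7>5, skip
j=1: 12>5, skip
j=2: 10>5, skip
j=3: 3≤5, i=0, swap(0,3) ⇒ [3,12,10,7,4,14,13,9,5]
j=4: 4≤5, i=1, swap(1,4) ⇒ [3,4,10,7,12,14,13,9,5]
j=5: 14>5, skip
j=6: 13>5, skip
j=7: 9>5, skip
swap(2,8) ⇒ [3,4,5,7,12,14,13,9,10]; return 2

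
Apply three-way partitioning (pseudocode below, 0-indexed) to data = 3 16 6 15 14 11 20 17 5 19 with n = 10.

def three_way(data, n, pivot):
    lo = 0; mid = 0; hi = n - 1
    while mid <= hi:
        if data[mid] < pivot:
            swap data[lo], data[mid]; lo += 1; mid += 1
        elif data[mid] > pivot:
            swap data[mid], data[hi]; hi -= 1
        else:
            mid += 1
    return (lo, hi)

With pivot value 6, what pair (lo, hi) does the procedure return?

pivot = 6; lo=0, mid=0, hi=9
data[mid]=3<6: swap data[0],data[0]; lo=1,mid=1 → 3 16 6 15 14 11 20 17 5 19
data[mid]=16>6: swap data[1],data[9]; hi=8 → 3 19 6 15 14 11 20 17 5 16
data[mid]=19>6: swap data[1],data[8]; hi=7 → 3 5 6 15 14 11 20 17 19 16
data[mid]=5<6: swap data[1],data[1]; lo=2,mid=2 → 3 5 6 15 14 11 20 17 19 16
data[mid]=6=6: mid=3
data[mid]=15>6: swap data[3],data[7]; hi=6 → 3 5 6 17 14 11 20 15 19 16
data[mid]=17>6: swap data[3],data[6]; hi=5 → 3 5 6 20 14 11 17 15 19 16
data[mid]=20>6: swap data[3],data[5]; hi=4 → 3 5 6 11 14 20 17 15 19 16
data[mid]=11>6: swap data[3],data[4]; hi=3 → 3 5 6 14 11 20 17 15 19 16
data[mid]=14>6: swap data[3],data[3]; hi=2 → 3 5 6 14 11 20 17 15 19 16
end: lo=2, hi=2; data = 3 5 6 14 11 20 17 15 19 16

(2, 2)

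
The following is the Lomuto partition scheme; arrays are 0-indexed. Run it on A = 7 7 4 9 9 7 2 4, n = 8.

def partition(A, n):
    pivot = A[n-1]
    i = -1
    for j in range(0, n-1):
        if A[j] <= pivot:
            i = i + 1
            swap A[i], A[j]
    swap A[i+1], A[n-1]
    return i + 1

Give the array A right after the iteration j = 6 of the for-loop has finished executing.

4 2 7 9 9 7 7 4

pivot = A[7] = 4; i = -1
j=0: A[0]=7 > 4 → no swap
j=1: A[1]=7 > 4 → no swap
j=2: A[2]=4 ≤ 4 → i=0, swap A[0],A[2] → 4 7 7 9 9 7 2 4
j=3: A[3]=9 > 4 → no swap
j=4: A[4]=9 > 4 → no swap
j=5: A[5]=7 > 4 → no swap
j=6: A[6]=2 ≤ 4 → i=1, swap A[1],A[6] → 4 2 7 9 9 7 7 4
(after j=6) A = 4 2 7 9 9 7 7 4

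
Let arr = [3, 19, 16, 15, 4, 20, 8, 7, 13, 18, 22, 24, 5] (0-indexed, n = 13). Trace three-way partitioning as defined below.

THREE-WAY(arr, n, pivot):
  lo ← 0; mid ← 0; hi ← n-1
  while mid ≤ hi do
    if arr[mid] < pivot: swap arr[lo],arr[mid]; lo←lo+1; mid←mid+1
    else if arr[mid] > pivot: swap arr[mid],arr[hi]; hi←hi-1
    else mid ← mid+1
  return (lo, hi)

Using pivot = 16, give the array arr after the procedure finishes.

[3, 5, 15, 4, 13, 8, 7, 16, 18, 22, 24, 20, 19]

pivot = 16; lo=0, mid=0, hi=12
arr[mid]=3<16: swap arr[0],arr[0]; lo=1,mid=1 → [3, 19, 16, 15, 4, 20, 8, 7, 13, 18, 22, 24, 5]
arr[mid]=19>16: swap arr[1],arr[12]; hi=11 → [3, 5, 16, 15, 4, 20, 8, 7, 13, 18, 22, 24, 19]
arr[mid]=5<16: swap arr[1],arr[1]; lo=2,mid=2 → [3, 5, 16, 15, 4, 20, 8, 7, 13, 18, 22, 24, 19]
arr[mid]=16=16: mid=3
arr[mid]=15<16: swap arr[2],arr[3]; lo=3,mid=4 → [3, 5, 15, 16, 4, 20, 8, 7, 13, 18, 22, 24, 19]
arr[mid]=4<16: swap arr[3],arr[4]; lo=4,mid=5 → [3, 5, 15, 4, 16, 20, 8, 7, 13, 18, 22, 24, 19]
arr[mid]=20>16: swap arr[5],arr[11]; hi=10 → [3, 5, 15, 4, 16, 24, 8, 7, 13, 18, 22, 20, 19]
arr[mid]=24>16: swap arr[5],arr[10]; hi=9 → [3, 5, 15, 4, 16, 22, 8, 7, 13, 18, 24, 20, 19]
arr[mid]=22>16: swap arr[5],arr[9]; hi=8 → [3, 5, 15, 4, 16, 18, 8, 7, 13, 22, 24, 20, 19]
arr[mid]=18>16: swap arr[5],arr[8]; hi=7 → [3, 5, 15, 4, 16, 13, 8, 7, 18, 22, 24, 20, 19]
arr[mid]=13<16: swap arr[4],arr[5]; lo=5,mid=6 → [3, 5, 15, 4, 13, 16, 8, 7, 18, 22, 24, 20, 19]
arr[mid]=8<16: swap arr[5],arr[6]; lo=6,mid=7 → [3, 5, 15, 4, 13, 8, 16, 7, 18, 22, 24, 20, 19]
arr[mid]=7<16: swap arr[6],arr[7]; lo=7,mid=8 → [3, 5, 15, 4, 13, 8, 7, 16, 18, 22, 24, 20, 19]
end: lo=7, hi=7; arr = [3, 5, 15, 4, 13, 8, 7, 16, 18, 22, 24, 20, 19]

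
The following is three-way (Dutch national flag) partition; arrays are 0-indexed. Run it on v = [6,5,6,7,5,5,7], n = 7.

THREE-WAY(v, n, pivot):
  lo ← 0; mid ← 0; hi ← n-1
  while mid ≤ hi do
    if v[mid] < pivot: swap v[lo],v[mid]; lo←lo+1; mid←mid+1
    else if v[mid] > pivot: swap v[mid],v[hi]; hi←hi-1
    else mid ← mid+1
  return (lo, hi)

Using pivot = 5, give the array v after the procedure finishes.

[5,5,5,7,6,7,6]

lo=0 mid=0 hi=6
6>5: swap(0,6), hi=5 ⇒ [7,5,6,7,5,5,6]
7>5: swap(0,5), hi=4 ⇒ [5,5,6,7,5,7,6]
5=5: mid=1
5=5: mid=2
6>5: swap(2,4), hi=3 ⇒ [5,5,5,7,6,7,6]
5=5: mid=3
7>5: swap(3,3), hi=2 ⇒ [5,5,5,7,6,7,6]
done. lo=0 hi=2; v=[5,5,5,7,6,7,6]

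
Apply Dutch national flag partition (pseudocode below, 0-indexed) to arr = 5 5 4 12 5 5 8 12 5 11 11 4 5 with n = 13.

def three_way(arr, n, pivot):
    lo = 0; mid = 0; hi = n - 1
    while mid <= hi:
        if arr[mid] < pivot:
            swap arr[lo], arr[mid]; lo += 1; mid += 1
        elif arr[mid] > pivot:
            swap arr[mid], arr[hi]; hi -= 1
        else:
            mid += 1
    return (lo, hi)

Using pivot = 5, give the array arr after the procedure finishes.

4 4 5 5 5 5 5 5 11 11 12 8 12

pivot = 5; lo=0, mid=0, hi=12
arr[mid]=5=5: mid=1
arr[mid]=5=5: mid=2
arr[mid]=4<5: swap arr[0],arr[2]; lo=1,mid=3 → 4 5 5 12 5 5 8 12 5 11 11 4 5
arr[mid]=12>5: swap arr[3],arr[12]; hi=11 → 4 5 5 5 5 5 8 12 5 11 11 4 12
arr[mid]=5=5: mid=4
arr[mid]=5=5: mid=5
arr[mid]=5=5: mid=6
arr[mid]=8>5: swap arr[6],arr[11]; hi=10 → 4 5 5 5 5 5 4 12 5 11 11 8 12
arr[mid]=4<5: swap arr[1],arr[6]; lo=2,mid=7 → 4 4 5 5 5 5 5 12 5 11 11 8 12
arr[mid]=12>5: swap arr[7],arr[10]; hi=9 → 4 4 5 5 5 5 5 11 5 11 12 8 12
arr[mid]=11>5: swap arr[7],arr[9]; hi=8 → 4 4 5 5 5 5 5 11 5 11 12 8 12
arr[mid]=11>5: swap arr[7],arr[8]; hi=7 → 4 4 5 5 5 5 5 5 11 11 12 8 12
arr[mid]=5=5: mid=8
end: lo=2, hi=7; arr = 4 4 5 5 5 5 5 5 11 11 12 8 12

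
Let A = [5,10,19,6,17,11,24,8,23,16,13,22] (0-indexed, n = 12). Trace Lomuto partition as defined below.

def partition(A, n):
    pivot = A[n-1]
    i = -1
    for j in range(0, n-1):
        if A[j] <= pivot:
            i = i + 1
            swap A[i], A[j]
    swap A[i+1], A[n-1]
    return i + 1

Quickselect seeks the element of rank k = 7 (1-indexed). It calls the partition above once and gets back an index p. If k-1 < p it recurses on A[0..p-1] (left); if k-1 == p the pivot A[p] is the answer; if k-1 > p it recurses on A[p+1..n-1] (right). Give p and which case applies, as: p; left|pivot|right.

9; left

pivot = A[11] = 22; i = -1
j=0: A[0]=5 ≤ 22 → i=0, swap A[0],A[0] (no change) → [5,10,19,6,17,11,24,8,23,16,13,22]
j=1: A[1]=10 ≤ 22 → i=1, swap A[1],A[1] (no change) → [5,10,19,6,17,11,24,8,23,16,13,22]
j=2: A[2]=19 ≤ 22 → i=2, swap A[2],A[2] (no change) → [5,10,19,6,17,11,24,8,23,16,13,22]
j=3: A[3]=6 ≤ 22 → i=3, swap A[3],A[3] (no change) → [5,10,19,6,17,11,24,8,23,16,13,22]
j=4: A[4]=17 ≤ 22 → i=4, swap A[4],A[4] (no change) → [5,10,19,6,17,11,24,8,23,16,13,22]
j=5: A[5]=11 ≤ 22 → i=5, swap A[5],A[5] (no change) → [5,10,19,6,17,11,24,8,23,16,13,22]
j=6: A[6]=24 > 22 → no swap
j=7: A[7]=8 ≤ 22 → i=6, swap A[6],A[7] → [5,10,19,6,17,11,8,24,23,16,13,22]
j=8: A[8]=23 > 22 → no swap
j=9: A[9]=16 ≤ 22 → i=7, swap A[7],A[9] → [5,10,19,6,17,11,8,16,23,24,13,22]
j=10: A[10]=13 ≤ 22 → i=8, swap A[8],A[10] → [5,10,19,6,17,11,8,16,13,24,23,22]
final swap A[9],A[11] → [5,10,19,6,17,11,8,16,13,22,23,24]; return 9
p = 9; k-1 = 6 < 9 ⇒ left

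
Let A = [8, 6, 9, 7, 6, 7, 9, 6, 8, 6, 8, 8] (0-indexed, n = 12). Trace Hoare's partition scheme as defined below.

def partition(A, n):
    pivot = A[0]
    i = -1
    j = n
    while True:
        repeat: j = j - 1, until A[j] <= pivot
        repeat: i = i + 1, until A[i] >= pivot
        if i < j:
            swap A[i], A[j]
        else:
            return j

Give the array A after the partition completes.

pivot=8
j stops at 11 (8), i stops at 0 (8); swap ⇒ [8, 6, 9, 7, 6, 7, 9, 6, 8, 6, 8, 8]
j stops at 10 (8), i stops at 2 (9); swap ⇒ [8, 6, 8, 7, 6, 7, 9, 6, 8, 6, 9, 8]
j stops at 9 (6), i stops at 6 (9); swap ⇒ [8, 6, 8, 7, 6, 7, 6, 6, 8, 9, 9, 8]
j stops at 8, i stops at 8; i≥j ⇒ return 8. A=[8, 6, 8, 7, 6, 7, 6, 6, 8, 9, 9, 8]

[8, 6, 8, 7, 6, 7, 6, 6, 8, 9, 9, 8]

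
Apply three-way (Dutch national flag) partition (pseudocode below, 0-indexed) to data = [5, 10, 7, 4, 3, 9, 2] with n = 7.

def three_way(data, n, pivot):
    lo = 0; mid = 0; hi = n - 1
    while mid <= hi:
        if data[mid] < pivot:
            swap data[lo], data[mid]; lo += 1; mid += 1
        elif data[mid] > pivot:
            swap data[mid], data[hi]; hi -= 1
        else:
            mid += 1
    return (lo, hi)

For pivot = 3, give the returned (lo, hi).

lo=0 mid=0 hi=6
5>3: swap(0,6), hi=5 ⇒ [2, 10, 7, 4, 3, 9, 5]
2<3: swap(0,0), lo=1 mid=1 ⇒ [2, 10, 7, 4, 3, 9, 5]
10>3: swap(1,5), hi=4 ⇒ [2, 9, 7, 4, 3, 10, 5]
9>3: swap(1,4), hi=3 ⇒ [2, 3, 7, 4, 9, 10, 5]
3=3: mid=2
7>3: swap(2,3), hi=2 ⇒ [2, 3, 4, 7, 9, 10, 5]
4>3: swap(2,2), hi=1 ⇒ [2, 3, 4, 7, 9, 10, 5]
done. lo=1 hi=1; data=[2, 3, 4, 7, 9, 10, 5]

(1, 1)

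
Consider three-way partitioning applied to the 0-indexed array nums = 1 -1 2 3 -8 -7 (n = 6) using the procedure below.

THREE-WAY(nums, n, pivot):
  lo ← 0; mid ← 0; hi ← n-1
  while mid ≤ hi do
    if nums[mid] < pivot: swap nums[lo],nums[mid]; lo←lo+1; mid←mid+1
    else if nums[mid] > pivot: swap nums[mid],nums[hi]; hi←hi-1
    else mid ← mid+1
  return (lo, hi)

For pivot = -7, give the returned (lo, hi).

(1, 1)

pivot = -7; lo=0, mid=0, hi=5
nums[mid]=1>-7: swap nums[0],nums[5]; hi=4 → -7 -1 2 3 -8 1
nums[mid]=-7=-7: mid=1
nums[mid]=-1>-7: swap nums[1],nums[4]; hi=3 → -7 -8 2 3 -1 1
nums[mid]=-8<-7: swap nums[0],nums[1]; lo=1,mid=2 → -8 -7 2 3 -1 1
nums[mid]=2>-7: swap nums[2],nums[3]; hi=2 → -8 -7 3 2 -1 1
nums[mid]=3>-7: swap nums[2],nums[2]; hi=1 → -8 -7 3 2 -1 1
end: lo=1, hi=1; nums = -8 -7 3 2 -1 1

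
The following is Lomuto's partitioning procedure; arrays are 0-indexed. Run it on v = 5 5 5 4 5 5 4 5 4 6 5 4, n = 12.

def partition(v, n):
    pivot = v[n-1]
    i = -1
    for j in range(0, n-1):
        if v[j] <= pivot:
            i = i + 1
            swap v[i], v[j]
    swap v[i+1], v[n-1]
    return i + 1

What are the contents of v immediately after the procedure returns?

4 4 4 4 5 5 5 5 5 6 5 5

pivot=4, i=-1
j=0: 5>4, skip
j=1: 5>4, skip
j=2: 5>4, skip
j=3: 4≤4, i=0, swap(0,3) ⇒ 4 5 5 5 5 5 4 5 4 6 5 4
j=4: 5>4, skip
j=5: 5>4, skip
j=6: 4≤4, i=1, swap(1,6) ⇒ 4 4 5 5 5 5 5 5 4 6 5 4
j=7: 5>4, skip
j=8: 4≤4, i=2, swap(2,8) ⇒ 4 4 4 5 5 5 5 5 5 6 5 4
j=9: 6>4, skip
j=10: 5>4, skip
swap(3,11) ⇒ 4 4 4 4 5 5 5 5 5 6 5 5; return 3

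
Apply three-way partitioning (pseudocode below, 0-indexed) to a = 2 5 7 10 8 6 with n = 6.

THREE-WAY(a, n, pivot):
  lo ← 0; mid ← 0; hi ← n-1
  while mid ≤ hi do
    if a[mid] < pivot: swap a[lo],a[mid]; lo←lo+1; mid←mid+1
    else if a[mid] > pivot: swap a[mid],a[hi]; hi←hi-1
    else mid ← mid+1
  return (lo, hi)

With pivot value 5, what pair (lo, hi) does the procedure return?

(1, 1)

lo=0 mid=0 hi=5
2<5: swap(0,0), lo=1 mid=1 ⇒ 2 5 7 10 8 6
5=5: mid=2
7>5: swap(2,5), hi=4 ⇒ 2 5 6 10 8 7
6>5: swap(2,4), hi=3 ⇒ 2 5 8 10 6 7
8>5: swap(2,3), hi=2 ⇒ 2 5 10 8 6 7
10>5: swap(2,2), hi=1 ⇒ 2 5 10 8 6 7
done. lo=1 hi=1; a=2 5 10 8 6 7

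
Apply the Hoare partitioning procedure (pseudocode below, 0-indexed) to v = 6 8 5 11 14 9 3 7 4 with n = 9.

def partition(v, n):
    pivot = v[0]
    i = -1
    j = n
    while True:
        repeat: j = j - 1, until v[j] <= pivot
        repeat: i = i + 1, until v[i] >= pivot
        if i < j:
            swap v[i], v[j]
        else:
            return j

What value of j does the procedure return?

2

pivot = v[0] = 6; i = -1, j = 9
j→8 (v[8]=4≤6), i→0 (v[0]=6≥6); i<j, swap → 4 8 5 11 14 9 3 7 6
j→6 (v[6]=3≤6), i→1 (v[1]=8≥6); i<j, swap → 4 3 5 11 14 9 8 7 6
j→2, i→3; i≥j, return j=2. v = 4 3 5 11 14 9 8 7 6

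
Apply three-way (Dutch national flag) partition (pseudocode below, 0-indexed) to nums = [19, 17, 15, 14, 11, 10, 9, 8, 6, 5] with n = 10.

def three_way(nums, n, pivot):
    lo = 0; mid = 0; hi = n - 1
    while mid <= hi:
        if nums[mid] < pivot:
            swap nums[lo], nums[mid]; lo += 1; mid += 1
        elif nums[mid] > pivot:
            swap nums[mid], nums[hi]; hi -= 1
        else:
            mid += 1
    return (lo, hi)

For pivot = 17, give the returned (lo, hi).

lo=0 mid=0 hi=9
19>17: swap(0,9), hi=8 ⇒ [5, 17, 15, 14, 11, 10, 9, 8, 6, 19]
5<17: swap(0,0), lo=1 mid=1 ⇒ [5, 17, 15, 14, 11, 10, 9, 8, 6, 19]
17=17: mid=2
15<17: swap(1,2), lo=2 mid=3 ⇒ [5, 15, 17, 14, 11, 10, 9, 8, 6, 19]
14<17: swap(2,3), lo=3 mid=4 ⇒ [5, 15, 14, 17, 11, 10, 9, 8, 6, 19]
11<17: swap(3,4), lo=4 mid=5 ⇒ [5, 15, 14, 11, 17, 10, 9, 8, 6, 19]
10<17: swap(4,5), lo=5 mid=6 ⇒ [5, 15, 14, 11, 10, 17, 9, 8, 6, 19]
9<17: swap(5,6), lo=6 mid=7 ⇒ [5, 15, 14, 11, 10, 9, 17, 8, 6, 19]
8<17: swap(6,7), lo=7 mid=8 ⇒ [5, 15, 14, 11, 10, 9, 8, 17, 6, 19]
6<17: swap(7,8), lo=8 mid=9 ⇒ [5, 15, 14, 11, 10, 9, 8, 6, 17, 19]
done. lo=8 hi=8; nums=[5, 15, 14, 11, 10, 9, 8, 6, 17, 19]

(8, 8)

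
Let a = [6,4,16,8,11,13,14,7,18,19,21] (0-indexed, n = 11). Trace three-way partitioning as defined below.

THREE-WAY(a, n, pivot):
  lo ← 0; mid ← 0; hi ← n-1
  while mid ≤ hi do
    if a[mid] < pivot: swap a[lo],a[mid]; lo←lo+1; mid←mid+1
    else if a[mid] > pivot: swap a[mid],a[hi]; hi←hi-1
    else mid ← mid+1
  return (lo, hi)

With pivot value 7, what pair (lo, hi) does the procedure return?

lo=0 mid=0 hi=10
6<7: swap(0,0), lo=1 mid=1 ⇒ [6,4,16,8,11,13,14,7,18,19,21]
4<7: swap(1,1), lo=2 mid=2 ⇒ [6,4,16,8,11,13,14,7,18,19,21]
16>7: swap(2,10), hi=9 ⇒ [6,4,21,8,11,13,14,7,18,19,16]
21>7: swap(2,9), hi=8 ⇒ [6,4,19,8,11,13,14,7,18,21,16]
19>7: swap(2,8), hi=7 ⇒ [6,4,18,8,11,13,14,7,19,21,16]
18>7: swap(2,7), hi=6 ⇒ [6,4,7,8,11,13,14,18,19,21,16]
7=7: mid=3
8>7: swap(3,6), hi=5 ⇒ [6,4,7,14,11,13,8,18,19,21,16]
14>7: swap(3,5), hi=4 ⇒ [6,4,7,13,11,14,8,18,19,21,16]
13>7: swap(3,4), hi=3 ⇒ [6,4,7,11,13,14,8,18,19,21,16]
11>7: swap(3,3), hi=2 ⇒ [6,4,7,11,13,14,8,18,19,21,16]
done. lo=2 hi=2; a=[6,4,7,11,13,14,8,18,19,21,16]

(2, 2)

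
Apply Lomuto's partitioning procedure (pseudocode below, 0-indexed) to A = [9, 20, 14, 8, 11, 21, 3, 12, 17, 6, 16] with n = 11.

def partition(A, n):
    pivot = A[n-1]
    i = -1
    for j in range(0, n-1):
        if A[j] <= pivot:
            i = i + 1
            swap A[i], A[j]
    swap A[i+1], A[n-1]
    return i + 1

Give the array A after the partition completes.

[9, 14, 8, 11, 3, 12, 6, 16, 17, 20, 21]

pivot=16, i=-1
j=0: 9≤16, i=0, swap(0,0) ⇒ [9, 20, 14, 8, 11, 21, 3, 12, 17, 6, 16]
j=1: 20>16, skip
j=2: 14≤16, i=1, swap(1,2) ⇒ [9, 14, 20, 8, 11, 21, 3, 12, 17, 6, 16]
j=3: 8≤16, i=2, swap(2,3) ⇒ [9, 14, 8, 20, 11, 21, 3, 12, 17, 6, 16]
j=4: 11≤16, i=3, swap(3,4) ⇒ [9, 14, 8, 11, 20, 21, 3, 12, 17, 6, 16]
j=5: 21>16, skip
j=6: 3≤16, i=4, swap(4,6) ⇒ [9, 14, 8, 11, 3, 21, 20, 12, 17, 6, 16]
j=7: 12≤16, i=5, swap(5,7) ⇒ [9, 14, 8, 11, 3, 12, 20, 21, 17, 6, 16]
j=8: 17>16, skip
j=9: 6≤16, i=6, swap(6,9) ⇒ [9, 14, 8, 11, 3, 12, 6, 21, 17, 20, 16]
swap(7,10) ⇒ [9, 14, 8, 11, 3, 12, 6, 16, 17, 20, 21]; return 7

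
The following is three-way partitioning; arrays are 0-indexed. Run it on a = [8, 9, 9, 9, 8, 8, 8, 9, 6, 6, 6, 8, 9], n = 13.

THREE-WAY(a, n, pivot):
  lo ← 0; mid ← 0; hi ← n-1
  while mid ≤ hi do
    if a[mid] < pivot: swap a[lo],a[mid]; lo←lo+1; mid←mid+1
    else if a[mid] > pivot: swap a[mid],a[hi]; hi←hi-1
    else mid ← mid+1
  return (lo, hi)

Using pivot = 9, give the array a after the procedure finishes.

pivot = 9; lo=0, mid=0, hi=12
a[mid]=8<9: swap a[0],a[0]; lo=1,mid=1 → [8, 9, 9, 9, 8, 8, 8, 9, 6, 6, 6, 8, 9]
a[mid]=9=9: mid=2
a[mid]=9=9: mid=3
a[mid]=9=9: mid=4
a[mid]=8<9: swap a[1],a[4]; lo=2,mid=5 → [8, 8, 9, 9, 9, 8, 8, 9, 6, 6, 6, 8, 9]
a[mid]=8<9: swap a[2],a[5]; lo=3,mid=6 → [8, 8, 8, 9, 9, 9, 8, 9, 6, 6, 6, 8, 9]
a[mid]=8<9: swap a[3],a[6]; lo=4,mid=7 → [8, 8, 8, 8, 9, 9, 9, 9, 6, 6, 6, 8, 9]
a[mid]=9=9: mid=8
a[mid]=6<9: swap a[4],a[8]; lo=5,mid=9 → [8, 8, 8, 8, 6, 9, 9, 9, 9, 6, 6, 8, 9]
a[mid]=6<9: swap a[5],a[9]; lo=6,mid=10 → [8, 8, 8, 8, 6, 6, 9, 9, 9, 9, 6, 8, 9]
a[mid]=6<9: swap a[6],a[10]; lo=7,mid=11 → [8, 8, 8, 8, 6, 6, 6, 9, 9, 9, 9, 8, 9]
a[mid]=8<9: swap a[7],a[11]; lo=8,mid=12 → [8, 8, 8, 8, 6, 6, 6, 8, 9, 9, 9, 9, 9]
a[mid]=9=9: mid=13
end: lo=8, hi=12; a = [8, 8, 8, 8, 6, 6, 6, 8, 9, 9, 9, 9, 9]

[8, 8, 8, 8, 6, 6, 6, 8, 9, 9, 9, 9, 9]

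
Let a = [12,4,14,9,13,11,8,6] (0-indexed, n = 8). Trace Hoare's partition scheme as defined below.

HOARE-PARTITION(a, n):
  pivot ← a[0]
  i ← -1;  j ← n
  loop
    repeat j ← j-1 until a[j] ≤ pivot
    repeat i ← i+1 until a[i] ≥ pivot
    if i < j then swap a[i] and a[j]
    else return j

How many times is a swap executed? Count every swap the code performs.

3

pivot = a[0] = 12; i = -1, j = 8
j→7 (a[7]=6≤12), i→0 (a[0]=12≥12); i<j, swap → [6,4,14,9,13,11,8,12]
j→6 (a[6]=8≤12), i→2 (a[2]=14≥12); i<j, swap → [6,4,8,9,13,11,14,12]
j→5 (a[5]=11≤12), i→4 (a[4]=13≥12); i<j, swap → [6,4,8,9,11,13,14,12]
j→4, i→5; i≥j, return j=4. a = [6,4,8,9,11,13,14,12]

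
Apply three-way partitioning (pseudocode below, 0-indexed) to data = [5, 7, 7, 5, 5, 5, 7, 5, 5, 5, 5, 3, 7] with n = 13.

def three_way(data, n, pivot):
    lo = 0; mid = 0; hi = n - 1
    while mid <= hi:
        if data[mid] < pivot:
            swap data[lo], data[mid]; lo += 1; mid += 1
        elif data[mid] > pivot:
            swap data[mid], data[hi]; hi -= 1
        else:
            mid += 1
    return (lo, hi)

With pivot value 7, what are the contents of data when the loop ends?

lo=0 mid=0 hi=12
5<7: swap(0,0), lo=1 mid=1 ⇒ [5, 7, 7, 5, 5, 5, 7, 5, 5, 5, 5, 3, 7]
7=7: mid=2
7=7: mid=3
5<7: swap(1,3), lo=2 mid=4 ⇒ [5, 5, 7, 7, 5, 5, 7, 5, 5, 5, 5, 3, 7]
5<7: swap(2,4), lo=3 mid=5 ⇒ [5, 5, 5, 7, 7, 5, 7, 5, 5, 5, 5, 3, 7]
5<7: swap(3,5), lo=4 mid=6 ⇒ [5, 5, 5, 5, 7, 7, 7, 5, 5, 5, 5, 3, 7]
7=7: mid=7
5<7: swap(4,7), lo=5 mid=8 ⇒ [5, 5, 5, 5, 5, 7, 7, 7, 5, 5, 5, 3, 7]
5<7: swap(5,8), lo=6 mid=9 ⇒ [5, 5, 5, 5, 5, 5, 7, 7, 7, 5, 5, 3, 7]
5<7: swap(6,9), lo=7 mid=10 ⇒ [5, 5, 5, 5, 5, 5, 5, 7, 7, 7, 5, 3, 7]
5<7: swap(7,10), lo=8 mid=11 ⇒ [5, 5, 5, 5, 5, 5, 5, 5, 7, 7, 7, 3, 7]
3<7: swap(8,11), lo=9 mid=12 ⇒ [5, 5, 5, 5, 5, 5, 5, 5, 3, 7, 7, 7, 7]
7=7: mid=13
done. lo=9 hi=12; data=[5, 5, 5, 5, 5, 5, 5, 5, 3, 7, 7, 7, 7]

[5, 5, 5, 5, 5, 5, 5, 5, 3, 7, 7, 7, 7]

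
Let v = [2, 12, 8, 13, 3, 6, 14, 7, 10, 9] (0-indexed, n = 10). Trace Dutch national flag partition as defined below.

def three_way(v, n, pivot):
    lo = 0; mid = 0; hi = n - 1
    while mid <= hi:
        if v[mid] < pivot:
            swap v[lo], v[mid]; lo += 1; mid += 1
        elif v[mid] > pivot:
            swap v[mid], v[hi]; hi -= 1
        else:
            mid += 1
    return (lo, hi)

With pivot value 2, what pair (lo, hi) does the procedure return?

(0, 0)

lo=0 mid=0 hi=9
2=2: mid=1
12>2: swap(1,9), hi=8 ⇒ [2, 9, 8, 13, 3, 6, 14, 7, 10, 12]
9>2: swap(1,8), hi=7 ⇒ [2, 10, 8, 13, 3, 6, 14, 7, 9, 12]
10>2: swap(1,7), hi=6 ⇒ [2, 7, 8, 13, 3, 6, 14, 10, 9, 12]
7>2: swap(1,6), hi=5 ⇒ [2, 14, 8, 13, 3, 6, 7, 10, 9, 12]
14>2: swap(1,5), hi=4 ⇒ [2, 6, 8, 13, 3, 14, 7, 10, 9, 12]
6>2: swap(1,4), hi=3 ⇒ [2, 3, 8, 13, 6, 14, 7, 10, 9, 12]
3>2: swap(1,3), hi=2 ⇒ [2, 13, 8, 3, 6, 14, 7, 10, 9, 12]
13>2: swap(1,2), hi=1 ⇒ [2, 8, 13, 3, 6, 14, 7, 10, 9, 12]
8>2: swap(1,1), hi=0 ⇒ [2, 8, 13, 3, 6, 14, 7, 10, 9, 12]
done. lo=0 hi=0; v=[2, 8, 13, 3, 6, 14, 7, 10, 9, 12]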